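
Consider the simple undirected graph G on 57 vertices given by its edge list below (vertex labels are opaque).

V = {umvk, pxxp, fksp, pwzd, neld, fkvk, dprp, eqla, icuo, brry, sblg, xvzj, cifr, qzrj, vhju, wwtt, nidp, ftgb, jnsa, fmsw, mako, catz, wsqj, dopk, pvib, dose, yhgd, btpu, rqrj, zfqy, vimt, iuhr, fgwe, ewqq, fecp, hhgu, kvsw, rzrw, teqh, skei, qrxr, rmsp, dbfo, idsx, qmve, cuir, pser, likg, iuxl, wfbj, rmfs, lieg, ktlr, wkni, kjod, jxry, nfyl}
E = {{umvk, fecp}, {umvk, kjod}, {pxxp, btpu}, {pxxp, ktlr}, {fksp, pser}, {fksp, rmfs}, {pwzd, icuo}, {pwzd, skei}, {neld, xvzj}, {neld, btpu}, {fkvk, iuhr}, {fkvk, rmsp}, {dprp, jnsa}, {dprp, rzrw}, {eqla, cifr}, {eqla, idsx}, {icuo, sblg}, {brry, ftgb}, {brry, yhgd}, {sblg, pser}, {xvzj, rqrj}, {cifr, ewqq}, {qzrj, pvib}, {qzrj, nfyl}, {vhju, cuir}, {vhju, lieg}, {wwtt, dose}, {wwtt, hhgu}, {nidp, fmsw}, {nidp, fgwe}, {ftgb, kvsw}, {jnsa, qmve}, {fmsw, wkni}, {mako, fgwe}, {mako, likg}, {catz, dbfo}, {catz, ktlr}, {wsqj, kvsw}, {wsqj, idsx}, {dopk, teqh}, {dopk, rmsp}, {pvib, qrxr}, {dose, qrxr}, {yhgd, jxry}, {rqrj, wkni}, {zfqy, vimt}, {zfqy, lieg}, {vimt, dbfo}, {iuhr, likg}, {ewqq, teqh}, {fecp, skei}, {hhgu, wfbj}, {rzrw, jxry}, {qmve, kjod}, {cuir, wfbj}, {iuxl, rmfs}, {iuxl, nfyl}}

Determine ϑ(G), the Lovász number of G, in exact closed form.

57*cos(pi/57)/(cos(pi/57) + 1)

Vertex qzrj has 2 neighbors: pvib, nfyl.
Vertex neld has 2 neighbors: xvzj, btpu.
N(nidp) = {fmsw, fgwe}, |N(nidp)| = 2.
N(wfbj) = {hhgu, cuir}, |N(wfbj)| = 2.
G on 57 vertices is 2-regular; a single 57-cycle (edge-transitive).
A has 29 distinct eigenvalues ≈ [2.0, 1.98786, 1.95159, 1.89163, 1.80871, 1.70384, 1.57828, 1.43357, 1.27145, 1.0939, 0.90307, 0.70128, 0.49097, 0.27471, 0.05511, -0.16516, -0.38342, -0.59703, -0.80339, -1.0, -1.18447, -1.35456, -1.50821, -1.64356, -1.75895, -1.85299, -1.92454, -1.97272, -1.99696].
With N=57: ϑ(G) = 57·(-(-1)*2*cos(pi/57))/(2−(-2*cos(pi/57))) = 57*cos(pi/57)/(cos(pi/57) + 1).
Numerically 28.4783452.
Sandwich: α(G)=28 ≤ ϑ(G)=57*cos(pi/57)/(cos(pi/57) + 1) ≤ χ(Ḡ)=29 (both strict).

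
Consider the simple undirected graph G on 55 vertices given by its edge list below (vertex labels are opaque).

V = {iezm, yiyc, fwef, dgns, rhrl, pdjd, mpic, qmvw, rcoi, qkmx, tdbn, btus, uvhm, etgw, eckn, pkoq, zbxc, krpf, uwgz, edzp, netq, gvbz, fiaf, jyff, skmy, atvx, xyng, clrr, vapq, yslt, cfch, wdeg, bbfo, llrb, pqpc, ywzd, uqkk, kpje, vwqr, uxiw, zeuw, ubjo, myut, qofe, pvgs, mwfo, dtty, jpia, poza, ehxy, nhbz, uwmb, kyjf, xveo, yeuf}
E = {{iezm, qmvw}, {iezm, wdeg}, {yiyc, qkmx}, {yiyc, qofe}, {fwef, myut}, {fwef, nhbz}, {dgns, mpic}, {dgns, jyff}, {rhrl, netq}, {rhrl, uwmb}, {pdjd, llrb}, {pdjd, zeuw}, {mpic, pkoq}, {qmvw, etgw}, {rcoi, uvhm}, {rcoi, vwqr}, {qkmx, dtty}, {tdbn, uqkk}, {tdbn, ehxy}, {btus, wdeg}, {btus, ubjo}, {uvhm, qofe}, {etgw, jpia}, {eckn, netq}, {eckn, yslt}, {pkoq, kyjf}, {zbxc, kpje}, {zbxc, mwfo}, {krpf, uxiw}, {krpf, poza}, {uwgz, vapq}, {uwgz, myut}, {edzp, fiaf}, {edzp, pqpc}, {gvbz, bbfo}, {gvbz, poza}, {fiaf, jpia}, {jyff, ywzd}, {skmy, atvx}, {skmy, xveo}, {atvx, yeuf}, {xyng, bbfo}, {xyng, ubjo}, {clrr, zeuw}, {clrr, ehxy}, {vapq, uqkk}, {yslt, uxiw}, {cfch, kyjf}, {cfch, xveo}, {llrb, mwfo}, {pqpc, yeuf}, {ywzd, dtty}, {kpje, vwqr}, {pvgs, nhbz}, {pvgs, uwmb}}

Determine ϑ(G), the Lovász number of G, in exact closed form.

deg(kpje) = 2; N(kpje) = {zbxc, vwqr}.
deg(rcoi) = 2; N(rcoi) = {uvhm, vwqr}.
deg(pkoq) = 2; N(pkoq) = {mpic, kyjf}.
deg(yiyc) = 2; N(yiyc) = {qkmx, qofe}.
G on 55 vertices is 2-regular; the odd cycle C_{55}.
The 28 distinct eigenvalues: [2.0, 1.98696, 1.94802, 1.88369, 1.7948, 1.68251, 1.54828, 1.39388, 1.2213, 1.03279, 0.83083, 0.61803, 0.39718, 0.17115, -0.05711, -0.28463, -0.50844, -0.72562, -0.93333, -1.12889, -1.30972, -1.47348, -1.61803, -1.74149, -1.84225, -1.91899, -1.97071, -1.99674].
λ_max=2, λ_min=-2*cos(pi/55); ϑ = −55·λ_min/(λ_max−λ_min) = 55*cos(pi/55)/(cos(pi/55) + 1).
Numerically 27.4775569.
Check 27 ≤ 55*cos(pi/55)/(cos(pi/55) + 1) ≤ 28: both strict.

55*cos(pi/55)/(cos(pi/55) + 1)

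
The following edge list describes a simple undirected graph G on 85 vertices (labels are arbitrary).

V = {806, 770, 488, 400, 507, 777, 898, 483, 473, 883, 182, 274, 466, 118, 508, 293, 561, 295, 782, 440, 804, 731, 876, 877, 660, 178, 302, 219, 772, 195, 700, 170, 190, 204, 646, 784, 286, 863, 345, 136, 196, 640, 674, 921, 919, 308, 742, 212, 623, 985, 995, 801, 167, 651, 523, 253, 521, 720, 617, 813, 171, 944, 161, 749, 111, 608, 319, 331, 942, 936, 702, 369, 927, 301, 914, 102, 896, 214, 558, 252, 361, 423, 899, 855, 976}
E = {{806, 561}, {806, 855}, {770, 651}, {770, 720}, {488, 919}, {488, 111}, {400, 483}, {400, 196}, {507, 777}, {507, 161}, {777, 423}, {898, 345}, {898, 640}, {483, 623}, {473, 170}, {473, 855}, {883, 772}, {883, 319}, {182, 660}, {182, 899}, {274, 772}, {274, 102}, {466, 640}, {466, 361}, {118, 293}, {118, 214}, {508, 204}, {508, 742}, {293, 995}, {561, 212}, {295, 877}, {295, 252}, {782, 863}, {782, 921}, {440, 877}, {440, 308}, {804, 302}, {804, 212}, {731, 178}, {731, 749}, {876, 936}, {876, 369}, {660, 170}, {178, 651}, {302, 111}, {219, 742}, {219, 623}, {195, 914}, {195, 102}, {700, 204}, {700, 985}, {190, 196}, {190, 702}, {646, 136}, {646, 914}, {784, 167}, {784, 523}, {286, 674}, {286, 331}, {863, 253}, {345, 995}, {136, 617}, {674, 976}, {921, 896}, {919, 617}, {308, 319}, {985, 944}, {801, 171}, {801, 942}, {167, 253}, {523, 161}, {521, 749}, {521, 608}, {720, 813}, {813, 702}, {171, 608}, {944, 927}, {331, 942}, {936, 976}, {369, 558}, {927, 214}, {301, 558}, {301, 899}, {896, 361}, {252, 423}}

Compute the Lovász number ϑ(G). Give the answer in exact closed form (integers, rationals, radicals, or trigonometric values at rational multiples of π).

N(927) = {944, 214}, |N(927)| = 2.
Vertex 219 has 2 neighbors: 742, 623.
N(646) = {136, 914}, |N(646)| = 2.
deg(345) = 2; N(345) = {898, 995}.
deg(v) = 2 for all v (|V|=85); the odd cycle C_{85}.
spec(A) ≈ [2.0, 1.994538, 1.978183, 1.951024, 1.913209, 1.864944, 1.806494, 1.738178, 1.660368, 1.57349, 1.478018, 1.374473, 1.263422, 1.14547, 1.021262, 0.891477, 0.756822, 0.618034, 0.47587, 0.331108, 0.184537, 0.036958, -0.110823, -0.257998, -0.403765, -0.547326, -0.687898, -0.824713, -0.957023, -1.084107, -1.205269, -1.319849, -1.42722, -1.526797, -1.618034, -1.700434, -1.773547, -1.836974, -1.890368, -1.933437, -1.965946, -1.987718, -1.998634] (distinct, 6 d.p.).
λ_max=2, λ_min=-2*cos(pi/85); ϑ = −85·λ_min/(λ_max−λ_min) = 85*cos(pi/85)/(cos(pi/85) + 1).
Numerically 42.4854826.
Lovász sandwich 42 ≤ 85*cos(pi/85)/(cos(pi/85) + 1) ≤ 43: both strict.

85*cos(pi/85)/(cos(pi/85) + 1)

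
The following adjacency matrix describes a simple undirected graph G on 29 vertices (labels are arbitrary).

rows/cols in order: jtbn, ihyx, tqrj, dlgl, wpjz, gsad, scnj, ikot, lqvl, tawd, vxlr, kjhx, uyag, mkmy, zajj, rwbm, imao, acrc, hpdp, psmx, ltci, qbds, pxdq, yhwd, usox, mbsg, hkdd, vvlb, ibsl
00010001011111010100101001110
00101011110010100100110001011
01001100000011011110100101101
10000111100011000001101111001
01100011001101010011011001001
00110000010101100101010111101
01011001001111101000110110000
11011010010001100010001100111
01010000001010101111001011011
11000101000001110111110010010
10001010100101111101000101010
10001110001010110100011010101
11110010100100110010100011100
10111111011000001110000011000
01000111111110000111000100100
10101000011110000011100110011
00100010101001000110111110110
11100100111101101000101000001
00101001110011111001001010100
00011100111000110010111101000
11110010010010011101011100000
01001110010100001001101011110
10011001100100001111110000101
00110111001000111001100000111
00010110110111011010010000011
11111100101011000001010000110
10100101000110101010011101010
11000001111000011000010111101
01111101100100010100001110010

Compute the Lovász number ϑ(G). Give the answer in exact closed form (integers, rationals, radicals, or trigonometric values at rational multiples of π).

sqrt(29)

deg(kjhx) = 14; N(kjhx) = {jtbn, wpjz, gsad, scnj, vxlr, uyag, zajj, rwbm, acrc, qbds, pxdq, usox, hkdd, ibsl}.
Vertex qbds has 14 neighbors: ihyx, wpjz, gsad, scnj, tawd, kjhx, imao, psmx, ltci, pxdq, usox, mbsg, hkdd, vvlb.
Vertex yhwd has 14 neighbors: tqrj, dlgl, gsad, scnj, ikot, vxlr, zajj, rwbm, imao, psmx, ltci, hkdd, vvlb, ibsl.
deg(vvlb) = 14; N(vvlb) = {jtbn, ihyx, ikot, lqvl, tawd, vxlr, rwbm, imao, qbds, yhwd, usox, mbsg, hkdd, ibsl}.
deg(v) = 14 for all v (|V|=29); strongly regular (29,14,6,7).
The 3 distinct eigenvalues: [14.0, 2.193, -3.193].
ϑ = −N·λ_min/(λ_max−λ_min) = −29·(-sqrt(29)/2 - 1/2)/(14−(-sqrt(29)/2 - 1/2)) = sqrt(29).
Numerically 5.385164807.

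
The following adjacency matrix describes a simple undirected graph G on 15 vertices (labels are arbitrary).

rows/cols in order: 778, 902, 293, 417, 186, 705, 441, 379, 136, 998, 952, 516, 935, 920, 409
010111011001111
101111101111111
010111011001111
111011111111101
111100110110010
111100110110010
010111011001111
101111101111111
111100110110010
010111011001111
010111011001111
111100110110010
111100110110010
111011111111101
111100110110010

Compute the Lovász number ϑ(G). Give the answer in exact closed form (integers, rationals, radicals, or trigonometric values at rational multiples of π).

deg(902) = 13; N(902) = {778, 293, 417, 186, 705, 441, 136, 998, 952, 516, 935, 920, 409}.
N(935) = {778, 902, 293, 417, 441, 379, 998, 952, 920}, |N(935)| = 9.
Vertex 998 has 10 neighbors: 902, 417, 186, 705, 379, 136, 516, 935, 920, 409.
deg(417) = 13; N(417) = {778, 902, 293, 186, 705, 441, 379, 136, 998, 952, 516, 935, 409}.
4 parts of sizes [6, 5, 2, 2]; α(G) = 6 = ϑ (perfect).
Numerically 6.00000000.
Lovász sandwich 6 ≤ 6 ≤ 6: collapsed.

6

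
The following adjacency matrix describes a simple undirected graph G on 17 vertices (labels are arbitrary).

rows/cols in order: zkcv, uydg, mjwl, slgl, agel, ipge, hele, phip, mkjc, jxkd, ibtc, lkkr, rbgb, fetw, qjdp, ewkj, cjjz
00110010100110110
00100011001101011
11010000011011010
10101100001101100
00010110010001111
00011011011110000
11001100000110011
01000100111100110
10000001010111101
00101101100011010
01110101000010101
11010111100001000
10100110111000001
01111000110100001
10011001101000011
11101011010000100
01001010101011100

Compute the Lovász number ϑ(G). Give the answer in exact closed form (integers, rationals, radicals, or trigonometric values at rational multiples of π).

sqrt(17)

deg(ibtc) = 8; N(ibtc) = {uydg, mjwl, slgl, ipge, phip, rbgb, qjdp, cjjz}.
deg(ewkj) = 8; N(ewkj) = {zkcv, uydg, mjwl, agel, hele, phip, jxkd, qjdp}.
Vertex uydg has 8 neighbors: mjwl, hele, phip, ibtc, lkkr, fetw, ewkj, cjjz.
Vertex cjjz has 8 neighbors: uydg, agel, hele, mkjc, ibtc, rbgb, fetw, qjdp.
deg(v) = 8 for all v (|V|=17); SR(17,8,3,4) — a Paley graph.
spec(A) ≈ [8.0, 1.561553, -2.561553] (distinct, 6 d.p.).
−17·(-sqrt(17)/2 - 1/2) / ((8)−(-sqrt(17)/2 - 1/2)) = sqrt(17) = ϑ(G).
ϑ(G) ≈ 4.123106.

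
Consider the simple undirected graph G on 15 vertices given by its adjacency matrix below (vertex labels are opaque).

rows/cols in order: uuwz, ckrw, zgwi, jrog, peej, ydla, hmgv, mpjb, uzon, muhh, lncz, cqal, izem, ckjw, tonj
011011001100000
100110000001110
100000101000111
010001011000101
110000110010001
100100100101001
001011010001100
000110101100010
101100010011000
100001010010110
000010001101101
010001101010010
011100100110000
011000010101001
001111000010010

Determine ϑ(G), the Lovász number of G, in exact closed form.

5

Vertex cqal has 6 neighbors: ckrw, ydla, hmgv, uzon, lncz, ckjw.
deg(uzon) = 6; N(uzon) = {uuwz, zgwi, jrog, mpjb, lncz, cqal}.
deg(uuwz) = 6; N(uuwz) = {ckrw, zgwi, peej, ydla, uzon, muhh}.
deg(ckjw) = 6; N(ckjw) = {ckrw, zgwi, mpjb, muhh, cqal, tonj}.
deg(v) = 6 for all v (|V|=15); Kneser-type, 2-subsets of [6].
The 3 distinct eigenvalues: [6.0, 1.0, -3.0].
λ_max=6, λ_min=-3; ϑ = −15·λ_min/(λ_max−λ_min) = 5.
Numerically 5.000000000.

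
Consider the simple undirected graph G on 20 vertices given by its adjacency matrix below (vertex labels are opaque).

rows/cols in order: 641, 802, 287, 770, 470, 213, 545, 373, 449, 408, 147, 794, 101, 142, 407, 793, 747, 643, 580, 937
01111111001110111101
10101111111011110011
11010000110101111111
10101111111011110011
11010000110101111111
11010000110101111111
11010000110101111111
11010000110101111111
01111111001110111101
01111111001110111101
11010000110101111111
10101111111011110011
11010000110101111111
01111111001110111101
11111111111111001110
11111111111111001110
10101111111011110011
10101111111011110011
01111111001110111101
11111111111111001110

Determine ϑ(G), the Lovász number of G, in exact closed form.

7

Vertex 373 has 13 neighbors: 641, 802, 770, 449, 408, 794, 142, 407, 793, 747, 643, 580, 937.
Vertex 147 has 13 neighbors: 641, 802, 770, 449, 408, 794, 142, 407, 793, 747, 643, 580, 937.
deg(580) = 15; N(580) = {802, 287, 770, 470, 213, 545, 373, 147, 794, 101, 407, 793, 747, 643, 937}.
N(449) = {802, 287, 770, 470, 213, 545, 373, 147, 794, 101, 407, 793, 747, 643, 937}, |N(449)| = 15.
K_{7,5,5,3} (perfect); ϑ(G) = α(G) = max{7,5,5,3} = 7.
Numerically 7.000000.
α=7, χ(Ḡ)=7; ϑ=7 lies between (collapsed).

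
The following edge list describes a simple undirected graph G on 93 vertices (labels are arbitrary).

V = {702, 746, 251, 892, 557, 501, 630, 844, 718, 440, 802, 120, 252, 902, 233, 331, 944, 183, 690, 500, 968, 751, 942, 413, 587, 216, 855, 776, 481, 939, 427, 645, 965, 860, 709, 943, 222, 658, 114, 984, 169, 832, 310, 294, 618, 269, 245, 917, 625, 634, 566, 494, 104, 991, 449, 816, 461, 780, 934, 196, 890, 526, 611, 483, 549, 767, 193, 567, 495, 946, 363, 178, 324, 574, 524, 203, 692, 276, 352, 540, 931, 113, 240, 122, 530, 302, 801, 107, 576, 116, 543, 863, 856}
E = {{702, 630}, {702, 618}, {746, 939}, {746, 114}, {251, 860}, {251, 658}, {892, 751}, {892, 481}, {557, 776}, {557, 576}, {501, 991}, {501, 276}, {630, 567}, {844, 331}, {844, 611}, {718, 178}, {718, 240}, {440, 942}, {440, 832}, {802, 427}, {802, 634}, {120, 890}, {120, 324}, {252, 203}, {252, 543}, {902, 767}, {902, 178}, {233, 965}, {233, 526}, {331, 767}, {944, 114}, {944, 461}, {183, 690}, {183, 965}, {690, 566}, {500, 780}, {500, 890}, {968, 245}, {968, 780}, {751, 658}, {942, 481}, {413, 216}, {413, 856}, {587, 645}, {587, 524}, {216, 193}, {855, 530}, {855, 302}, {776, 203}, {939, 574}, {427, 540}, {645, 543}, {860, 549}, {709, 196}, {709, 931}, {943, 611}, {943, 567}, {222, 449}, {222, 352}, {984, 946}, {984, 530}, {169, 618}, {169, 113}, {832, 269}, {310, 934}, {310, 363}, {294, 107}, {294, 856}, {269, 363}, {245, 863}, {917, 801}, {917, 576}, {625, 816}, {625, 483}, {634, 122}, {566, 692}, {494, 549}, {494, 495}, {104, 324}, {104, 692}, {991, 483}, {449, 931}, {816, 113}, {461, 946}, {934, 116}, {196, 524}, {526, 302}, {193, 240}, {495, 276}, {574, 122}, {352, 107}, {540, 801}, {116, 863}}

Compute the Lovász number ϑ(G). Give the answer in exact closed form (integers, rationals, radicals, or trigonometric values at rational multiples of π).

93*cos(pi/93)/(cos(pi/93) + 1)

N(113) = {169, 816}, |N(113)| = 2.
N(844) = {331, 611}, |N(844)| = 2.
deg(968) = 2; N(968) = {245, 780}.
N(943) = {611, 567}, |N(943)| = 2.
deg(v) = 2 for all v (|V|=93); a single 93-cycle (edge-transitive).
spec(A) ≈ [2.0, 1.995, 1.982, 1.959, 1.927, 1.887, 1.838, 1.78, 1.715, 1.642, 1.561, 1.473, 1.378, 1.277, 1.17, 1.058, 0.941, 0.82, 0.695, 0.566, 0.436, 0.303, 0.169, 0.034, -0.101, -0.236, -0.369, -0.501, -0.631, -0.758, -0.881, -1.0, -1.115, -1.224, -1.328, -1.426, -1.518, -1.602, -1.679, -1.749, -1.81, -1.864, -1.908, -1.944, -1.972, -1.99, -1.999] (distinct, 3 d.p.).
−93·(-2*cos(pi/93)) / ((2)−(-2*cos(pi/93))) = 93*cos(pi/93)/(cos(pi/93) + 1) = ϑ(G).
= 46.486732… (decimal).
Sandwich: α(G)=46 ≤ ϑ(G)=93*cos(pi/93)/(cos(pi/93) + 1) ≤ χ(Ḡ)=47 (both strict).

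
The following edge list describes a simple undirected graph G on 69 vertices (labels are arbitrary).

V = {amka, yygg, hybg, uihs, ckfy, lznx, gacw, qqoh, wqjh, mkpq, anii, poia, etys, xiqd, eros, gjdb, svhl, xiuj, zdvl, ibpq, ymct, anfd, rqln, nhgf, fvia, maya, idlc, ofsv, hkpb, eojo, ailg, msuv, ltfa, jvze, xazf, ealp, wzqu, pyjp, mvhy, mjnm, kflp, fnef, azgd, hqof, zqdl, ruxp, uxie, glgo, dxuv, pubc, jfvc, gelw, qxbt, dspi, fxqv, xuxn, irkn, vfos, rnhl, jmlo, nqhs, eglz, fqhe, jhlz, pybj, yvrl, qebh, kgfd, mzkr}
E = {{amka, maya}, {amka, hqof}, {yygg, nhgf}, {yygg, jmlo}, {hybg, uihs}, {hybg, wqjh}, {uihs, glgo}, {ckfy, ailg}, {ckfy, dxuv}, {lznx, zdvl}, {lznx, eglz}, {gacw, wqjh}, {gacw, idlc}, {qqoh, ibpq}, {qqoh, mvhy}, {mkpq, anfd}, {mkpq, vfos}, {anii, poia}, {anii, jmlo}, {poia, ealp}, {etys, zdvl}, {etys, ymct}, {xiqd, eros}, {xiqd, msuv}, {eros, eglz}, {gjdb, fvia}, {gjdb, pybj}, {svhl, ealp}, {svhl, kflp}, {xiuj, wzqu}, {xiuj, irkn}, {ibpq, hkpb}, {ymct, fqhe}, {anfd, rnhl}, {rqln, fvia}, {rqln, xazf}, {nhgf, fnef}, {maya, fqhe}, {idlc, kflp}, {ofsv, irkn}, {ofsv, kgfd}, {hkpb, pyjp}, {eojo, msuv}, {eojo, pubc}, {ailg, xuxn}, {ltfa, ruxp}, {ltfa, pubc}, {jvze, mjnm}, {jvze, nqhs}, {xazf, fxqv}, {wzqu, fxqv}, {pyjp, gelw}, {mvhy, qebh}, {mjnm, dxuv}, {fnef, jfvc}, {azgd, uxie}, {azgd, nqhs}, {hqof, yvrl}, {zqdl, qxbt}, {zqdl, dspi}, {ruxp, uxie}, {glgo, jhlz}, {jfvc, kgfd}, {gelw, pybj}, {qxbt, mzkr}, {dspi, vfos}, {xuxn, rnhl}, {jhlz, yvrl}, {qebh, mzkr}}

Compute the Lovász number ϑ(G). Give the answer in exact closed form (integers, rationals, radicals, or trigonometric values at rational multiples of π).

69*cos(pi/69)/(cos(pi/69) + 1)

Vertex gelw has 2 neighbors: pyjp, pybj.
N(pybj) = {gjdb, gelw}, |N(pybj)| = 2.
Vertex xuxn has 2 neighbors: ailg, rnhl.
N(rqln) = {fvia, xazf}, |N(rqln)| = 2.
2-regular, N=69; this is C_{69}, the 69-cycle.
A has 35 distinct eigenvalues ≈ [2.0, 1.99171, 1.96692, 1.92583, 1.86879, 1.79626, 1.70884, 1.60726, 1.49237, 1.36511, 1.22653, 1.0778, 0.92013, 0.75484, 0.58329, 0.40691, 0.22716, 0.04553, -0.13648, -0.31737, -0.49562, -0.66976, -0.83835, -1.0, -1.15336, -1.29716, -1.43022, -1.55142, -1.65977, -1.75437, -1.83442, -1.89928, -1.9484, -1.98137, -1.99793].
−69·(-2*cos(pi/69)) / ((2)−(-2*cos(pi/69))) = 69*cos(pi/69)/(cos(pi/69) + 1) = ϑ(G).
ϑ(G) ≈ 34.4821.
Check 34 ≤ 69*cos(pi/69)/(cos(pi/69) + 1) ≤ 35: both strict.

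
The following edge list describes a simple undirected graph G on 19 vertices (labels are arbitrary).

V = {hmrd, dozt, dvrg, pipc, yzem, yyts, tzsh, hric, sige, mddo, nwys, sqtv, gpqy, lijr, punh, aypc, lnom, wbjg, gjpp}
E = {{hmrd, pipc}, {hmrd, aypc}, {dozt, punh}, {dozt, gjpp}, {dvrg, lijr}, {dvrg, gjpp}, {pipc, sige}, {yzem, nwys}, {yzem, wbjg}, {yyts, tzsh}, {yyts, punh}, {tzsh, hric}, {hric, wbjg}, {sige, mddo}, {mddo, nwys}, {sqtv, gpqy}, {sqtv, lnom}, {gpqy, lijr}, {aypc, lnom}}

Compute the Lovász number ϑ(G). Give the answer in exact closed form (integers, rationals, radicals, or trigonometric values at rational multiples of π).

19*cos(pi/19)/(cos(pi/19) + 1)

deg(hmrd) = 2; N(hmrd) = {pipc, aypc}.
Vertex wbjg has 2 neighbors: yzem, hric.
deg(sige) = 2; N(sige) = {pipc, mddo}.
Vertex hric has 2 neighbors: tzsh, wbjg.
Regular of degree 2 on 19 vertices: the odd cycle C_{19}.
spec(A) ≈ [2.0, 1.89163, 1.57828, 1.0939, 0.49097, -0.16516, -0.80339, -1.35456, -1.75895, -1.97272] (distinct, 5 d.p.).
ϑ = −N·λ_min/(λ_max−λ_min) = −19·(-2*cos(pi/19))/(2−(-2*cos(pi/19))) = 19*cos(pi/19)/(cos(pi/19) + 1).
= 9.434771… (decimal).
Check 9 ≤ 19*cos(pi/19)/(cos(pi/19) + 1) ≤ 10: both strict.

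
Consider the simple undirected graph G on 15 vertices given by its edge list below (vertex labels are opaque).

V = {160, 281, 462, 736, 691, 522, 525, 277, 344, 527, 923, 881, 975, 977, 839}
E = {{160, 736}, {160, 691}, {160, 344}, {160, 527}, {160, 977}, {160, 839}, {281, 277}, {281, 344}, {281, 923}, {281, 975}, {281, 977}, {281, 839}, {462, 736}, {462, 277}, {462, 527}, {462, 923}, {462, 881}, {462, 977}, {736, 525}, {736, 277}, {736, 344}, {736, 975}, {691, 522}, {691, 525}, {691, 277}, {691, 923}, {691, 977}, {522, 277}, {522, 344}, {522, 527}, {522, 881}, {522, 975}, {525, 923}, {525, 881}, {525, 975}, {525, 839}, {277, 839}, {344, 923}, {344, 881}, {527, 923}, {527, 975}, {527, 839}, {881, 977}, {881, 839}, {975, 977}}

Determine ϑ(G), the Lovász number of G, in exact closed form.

deg(923) = 6; N(923) = {281, 462, 691, 525, 344, 527}.
N(522) = {691, 277, 344, 527, 881, 975}, |N(522)| = 6.
N(160) = {736, 691, 344, 527, 977, 839}, |N(160)| = 6.
Vertex 527 has 6 neighbors: 160, 462, 522, 923, 975, 839.
deg(v) = 6 for all v (|V|=15); this is K(6,2), the Kneser graph.
The 3 distinct eigenvalues: [6.0, 1.0, -3.0].
ϑ = −N·λ_min/(λ_max−λ_min) = −15·(-3)/(6−(-3)) = 5.
= 5.000000000… (decimal).

5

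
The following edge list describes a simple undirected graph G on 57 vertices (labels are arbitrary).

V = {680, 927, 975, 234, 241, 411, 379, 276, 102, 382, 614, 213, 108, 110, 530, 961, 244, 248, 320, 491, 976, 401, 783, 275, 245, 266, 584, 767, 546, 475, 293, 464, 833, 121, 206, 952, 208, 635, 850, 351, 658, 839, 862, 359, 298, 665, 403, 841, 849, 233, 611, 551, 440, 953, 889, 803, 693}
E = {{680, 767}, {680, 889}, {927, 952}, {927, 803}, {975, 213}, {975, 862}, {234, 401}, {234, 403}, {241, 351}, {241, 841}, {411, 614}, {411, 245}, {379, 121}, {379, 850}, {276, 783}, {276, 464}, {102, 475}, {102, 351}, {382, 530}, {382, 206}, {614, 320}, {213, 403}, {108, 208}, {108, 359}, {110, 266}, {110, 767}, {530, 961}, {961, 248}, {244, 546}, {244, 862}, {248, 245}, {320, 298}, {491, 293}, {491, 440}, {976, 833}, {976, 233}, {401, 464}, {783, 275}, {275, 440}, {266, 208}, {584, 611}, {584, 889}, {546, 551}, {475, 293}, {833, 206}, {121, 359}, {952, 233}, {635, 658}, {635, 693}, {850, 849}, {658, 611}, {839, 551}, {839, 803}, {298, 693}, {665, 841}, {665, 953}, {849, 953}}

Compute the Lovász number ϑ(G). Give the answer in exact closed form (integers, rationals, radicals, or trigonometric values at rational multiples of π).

N(208) = {108, 266}, |N(208)| = 2.
N(411) = {614, 245}, |N(411)| = 2.
deg(110) = 2; N(110) = {266, 767}.
deg(403) = 2; N(403) = {234, 213}.
Regular of degree 2 on 57 vertices: connected 2-regular on 57 ⇒ C_{57}.
The 29 distinct eigenvalues: [2.0, 1.987861, 1.951593, 1.891634, 1.808714, 1.703839, 1.578281, 1.433565, 1.271447, 1.093896, 0.903067, 0.701275, 0.490971, 0.274707, 0.055109, -0.165159, -0.383421, -0.59703, -0.803391, -1.0, -1.184471, -1.354563, -1.508213, -1.643556, -1.758948, -1.852988, -1.924536, -1.972723, -1.996963].
Lovász: ϑ = −57(-2*cos(pi/57))/(2+-(-1)*2*cos(pi/57)) = 57*cos(pi/57)/(cos(pi/57) + 1).
ϑ(G) ≈ 28.47835.
Check 28 ≤ 57*cos(pi/57)/(cos(pi/57) + 1) ≤ 29: both strict.

57*cos(pi/57)/(cos(pi/57) + 1)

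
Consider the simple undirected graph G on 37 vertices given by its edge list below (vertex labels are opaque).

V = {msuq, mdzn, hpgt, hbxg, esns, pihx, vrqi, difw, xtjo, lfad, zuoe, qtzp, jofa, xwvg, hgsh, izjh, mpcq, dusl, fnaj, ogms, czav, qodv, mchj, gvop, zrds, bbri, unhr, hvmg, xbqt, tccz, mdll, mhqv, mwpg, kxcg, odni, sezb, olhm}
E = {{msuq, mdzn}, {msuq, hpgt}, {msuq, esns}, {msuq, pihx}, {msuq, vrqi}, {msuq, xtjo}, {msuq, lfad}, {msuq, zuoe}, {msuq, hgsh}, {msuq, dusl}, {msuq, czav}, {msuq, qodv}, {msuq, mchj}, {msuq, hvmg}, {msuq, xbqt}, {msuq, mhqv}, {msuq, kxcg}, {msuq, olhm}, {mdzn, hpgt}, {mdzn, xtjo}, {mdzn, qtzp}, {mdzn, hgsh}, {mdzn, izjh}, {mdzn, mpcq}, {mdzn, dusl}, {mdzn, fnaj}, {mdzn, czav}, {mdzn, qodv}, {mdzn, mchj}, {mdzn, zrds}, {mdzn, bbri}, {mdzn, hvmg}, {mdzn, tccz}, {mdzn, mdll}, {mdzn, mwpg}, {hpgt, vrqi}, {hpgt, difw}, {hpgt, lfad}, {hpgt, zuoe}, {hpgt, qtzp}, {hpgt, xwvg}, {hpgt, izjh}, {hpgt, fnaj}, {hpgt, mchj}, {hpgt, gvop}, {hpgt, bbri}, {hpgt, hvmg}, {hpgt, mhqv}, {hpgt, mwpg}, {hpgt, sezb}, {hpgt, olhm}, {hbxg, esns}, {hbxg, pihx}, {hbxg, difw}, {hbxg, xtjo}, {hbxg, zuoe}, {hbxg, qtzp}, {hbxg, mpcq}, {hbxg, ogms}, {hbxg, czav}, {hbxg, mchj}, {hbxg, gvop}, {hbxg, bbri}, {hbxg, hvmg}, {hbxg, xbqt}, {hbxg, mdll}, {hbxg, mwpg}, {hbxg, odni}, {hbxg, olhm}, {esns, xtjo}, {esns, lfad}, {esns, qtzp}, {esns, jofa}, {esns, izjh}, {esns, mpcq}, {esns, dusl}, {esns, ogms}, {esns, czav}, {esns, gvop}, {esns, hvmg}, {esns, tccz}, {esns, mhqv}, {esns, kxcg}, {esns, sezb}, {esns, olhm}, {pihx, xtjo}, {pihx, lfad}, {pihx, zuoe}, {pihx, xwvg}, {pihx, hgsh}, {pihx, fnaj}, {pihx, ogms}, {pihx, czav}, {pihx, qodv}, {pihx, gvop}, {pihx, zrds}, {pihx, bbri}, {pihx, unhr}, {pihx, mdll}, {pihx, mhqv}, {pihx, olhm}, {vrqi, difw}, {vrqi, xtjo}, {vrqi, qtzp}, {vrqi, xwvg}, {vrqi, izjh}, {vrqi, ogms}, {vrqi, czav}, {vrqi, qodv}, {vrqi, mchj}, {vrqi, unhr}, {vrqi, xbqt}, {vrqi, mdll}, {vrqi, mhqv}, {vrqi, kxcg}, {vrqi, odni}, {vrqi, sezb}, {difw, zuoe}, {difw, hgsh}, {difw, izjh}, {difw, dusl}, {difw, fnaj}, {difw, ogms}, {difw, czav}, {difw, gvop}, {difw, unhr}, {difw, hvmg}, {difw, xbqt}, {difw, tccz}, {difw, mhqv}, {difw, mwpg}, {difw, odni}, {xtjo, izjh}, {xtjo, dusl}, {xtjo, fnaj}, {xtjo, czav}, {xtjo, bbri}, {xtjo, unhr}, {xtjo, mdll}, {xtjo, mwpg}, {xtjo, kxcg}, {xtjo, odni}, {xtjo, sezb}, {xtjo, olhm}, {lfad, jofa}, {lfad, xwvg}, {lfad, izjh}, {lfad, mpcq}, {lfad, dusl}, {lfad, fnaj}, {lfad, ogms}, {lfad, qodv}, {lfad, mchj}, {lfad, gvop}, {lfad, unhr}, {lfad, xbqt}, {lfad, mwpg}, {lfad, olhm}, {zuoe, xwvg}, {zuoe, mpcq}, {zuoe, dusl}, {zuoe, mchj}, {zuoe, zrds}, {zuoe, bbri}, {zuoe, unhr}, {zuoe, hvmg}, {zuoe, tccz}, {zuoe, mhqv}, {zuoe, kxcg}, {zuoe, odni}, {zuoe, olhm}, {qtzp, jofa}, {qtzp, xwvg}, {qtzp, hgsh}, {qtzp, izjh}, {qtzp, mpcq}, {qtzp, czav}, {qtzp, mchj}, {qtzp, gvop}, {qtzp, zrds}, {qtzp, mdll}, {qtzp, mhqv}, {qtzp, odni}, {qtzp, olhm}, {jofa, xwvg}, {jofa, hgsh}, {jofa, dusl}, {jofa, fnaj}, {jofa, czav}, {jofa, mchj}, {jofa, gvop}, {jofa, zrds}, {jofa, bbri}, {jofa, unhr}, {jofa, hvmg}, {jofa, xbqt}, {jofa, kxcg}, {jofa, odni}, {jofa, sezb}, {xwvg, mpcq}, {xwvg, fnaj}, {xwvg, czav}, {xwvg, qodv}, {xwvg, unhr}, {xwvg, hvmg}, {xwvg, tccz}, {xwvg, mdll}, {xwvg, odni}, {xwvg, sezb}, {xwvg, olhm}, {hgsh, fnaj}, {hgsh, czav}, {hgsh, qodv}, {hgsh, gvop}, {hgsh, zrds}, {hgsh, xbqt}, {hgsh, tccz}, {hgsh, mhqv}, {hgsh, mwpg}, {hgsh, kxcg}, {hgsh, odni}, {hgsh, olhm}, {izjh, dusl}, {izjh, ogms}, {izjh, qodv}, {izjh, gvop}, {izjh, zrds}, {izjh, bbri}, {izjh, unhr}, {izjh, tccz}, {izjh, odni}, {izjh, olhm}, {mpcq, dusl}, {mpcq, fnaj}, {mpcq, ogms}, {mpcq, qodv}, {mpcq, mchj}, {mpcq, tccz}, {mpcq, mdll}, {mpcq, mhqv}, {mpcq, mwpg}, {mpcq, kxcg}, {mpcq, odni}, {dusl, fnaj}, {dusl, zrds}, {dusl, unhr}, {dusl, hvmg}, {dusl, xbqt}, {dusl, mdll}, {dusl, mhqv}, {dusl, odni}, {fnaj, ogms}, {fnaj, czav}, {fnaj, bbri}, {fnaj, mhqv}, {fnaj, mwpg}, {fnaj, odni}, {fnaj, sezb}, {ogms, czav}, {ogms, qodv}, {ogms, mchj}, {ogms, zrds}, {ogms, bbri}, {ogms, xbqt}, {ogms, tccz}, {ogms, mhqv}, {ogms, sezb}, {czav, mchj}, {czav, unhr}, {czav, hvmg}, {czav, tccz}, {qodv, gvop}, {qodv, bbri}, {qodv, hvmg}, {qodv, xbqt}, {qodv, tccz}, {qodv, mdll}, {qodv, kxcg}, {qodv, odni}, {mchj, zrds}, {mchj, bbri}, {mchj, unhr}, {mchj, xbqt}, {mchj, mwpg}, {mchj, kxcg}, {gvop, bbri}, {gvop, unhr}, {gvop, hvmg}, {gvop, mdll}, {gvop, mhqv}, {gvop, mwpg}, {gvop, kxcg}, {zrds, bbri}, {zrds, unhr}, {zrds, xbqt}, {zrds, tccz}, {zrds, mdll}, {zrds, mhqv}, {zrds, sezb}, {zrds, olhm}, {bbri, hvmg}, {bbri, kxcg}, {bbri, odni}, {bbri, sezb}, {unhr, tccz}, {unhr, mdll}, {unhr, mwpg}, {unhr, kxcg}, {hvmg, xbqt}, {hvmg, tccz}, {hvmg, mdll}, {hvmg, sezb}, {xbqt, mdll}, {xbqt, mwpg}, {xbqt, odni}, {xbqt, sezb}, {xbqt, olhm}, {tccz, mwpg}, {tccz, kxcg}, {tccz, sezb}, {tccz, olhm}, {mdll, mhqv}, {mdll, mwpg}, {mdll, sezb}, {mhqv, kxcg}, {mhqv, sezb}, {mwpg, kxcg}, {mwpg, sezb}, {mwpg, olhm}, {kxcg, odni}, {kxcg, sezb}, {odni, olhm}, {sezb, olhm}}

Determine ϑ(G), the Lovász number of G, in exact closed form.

N(mdll) = {mdzn, hbxg, pihx, vrqi, xtjo, qtzp, xwvg, mpcq, dusl, qodv, gvop, zrds, unhr, hvmg, xbqt, mhqv, mwpg, sezb}, |N(mdll)| = 18.
N(hbxg) = {esns, pihx, difw, xtjo, zuoe, qtzp, mpcq, ogms, czav, mchj, gvop, bbri, hvmg, xbqt, mdll, mwpg, odni, olhm}, |N(hbxg)| = 18.
Vertex gvop has 18 neighbors: hpgt, hbxg, esns, pihx, difw, lfad, qtzp, jofa, hgsh, izjh, qodv, bbri, unhr, hvmg, mdll, mhqv, mwpg, kxcg.
deg(hvmg) = 18; N(hvmg) = {msuq, mdzn, hpgt, hbxg, esns, difw, zuoe, jofa, xwvg, dusl, czav, qodv, gvop, bbri, xbqt, tccz, mdll, sezb}.
Every vertex has degree 18 (N=37); Paley(37): SR with (k,λ,μ)=(18,8,9).
spec(A) ≈ [18.0, 2.54138, -3.54138] (distinct, 5 d.p.).
With N=37: ϑ(G) = 37·(-(-sqrt(37)/2 - 1/2))/(18−(-sqrt(37)/2 - 1/2)) = sqrt(37).
≈ 6.082762530 (to 9 d.p.).

sqrt(37)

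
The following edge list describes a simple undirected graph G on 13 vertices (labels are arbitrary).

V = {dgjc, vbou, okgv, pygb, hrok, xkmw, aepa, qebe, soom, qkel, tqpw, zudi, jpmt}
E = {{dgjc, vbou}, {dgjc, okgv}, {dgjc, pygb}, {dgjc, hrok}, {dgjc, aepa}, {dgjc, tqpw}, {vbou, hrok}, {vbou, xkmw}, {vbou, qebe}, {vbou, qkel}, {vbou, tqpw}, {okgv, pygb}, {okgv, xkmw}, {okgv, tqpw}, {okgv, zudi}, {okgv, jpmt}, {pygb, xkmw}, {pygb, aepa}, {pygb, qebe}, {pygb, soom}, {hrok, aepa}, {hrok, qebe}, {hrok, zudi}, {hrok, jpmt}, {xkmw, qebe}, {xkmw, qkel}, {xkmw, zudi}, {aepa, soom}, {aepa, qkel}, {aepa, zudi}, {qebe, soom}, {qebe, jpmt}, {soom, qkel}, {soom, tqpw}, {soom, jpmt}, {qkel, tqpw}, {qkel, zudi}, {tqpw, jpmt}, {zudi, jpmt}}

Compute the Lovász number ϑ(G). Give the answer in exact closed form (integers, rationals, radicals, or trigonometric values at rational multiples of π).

deg(zudi) = 6; N(zudi) = {okgv, hrok, xkmw, aepa, qkel, jpmt}.
N(okgv) = {dgjc, pygb, xkmw, tqpw, zudi, jpmt}, |N(okgv)| = 6.
Vertex jpmt has 6 neighbors: okgv, hrok, qebe, soom, tqpw, zudi.
N(xkmw) = {vbou, okgv, pygb, qebe, qkel, zudi}, |N(xkmw)| = 6.
13-vertex 6-regular graph: Paley(13): SR with (k,λ,μ)=(6,2,3).
A has 3 distinct eigenvalues ≈ [6.0, 1.303, -2.303].
ϑ = −N·λ_min/(λ_max−λ_min) = −13·(-sqrt(13)/2 - 1/2)/(6−(-sqrt(13)/2 - 1/2)) = sqrt(13).
ϑ(G) ≈ 3.605551275.

sqrt(13)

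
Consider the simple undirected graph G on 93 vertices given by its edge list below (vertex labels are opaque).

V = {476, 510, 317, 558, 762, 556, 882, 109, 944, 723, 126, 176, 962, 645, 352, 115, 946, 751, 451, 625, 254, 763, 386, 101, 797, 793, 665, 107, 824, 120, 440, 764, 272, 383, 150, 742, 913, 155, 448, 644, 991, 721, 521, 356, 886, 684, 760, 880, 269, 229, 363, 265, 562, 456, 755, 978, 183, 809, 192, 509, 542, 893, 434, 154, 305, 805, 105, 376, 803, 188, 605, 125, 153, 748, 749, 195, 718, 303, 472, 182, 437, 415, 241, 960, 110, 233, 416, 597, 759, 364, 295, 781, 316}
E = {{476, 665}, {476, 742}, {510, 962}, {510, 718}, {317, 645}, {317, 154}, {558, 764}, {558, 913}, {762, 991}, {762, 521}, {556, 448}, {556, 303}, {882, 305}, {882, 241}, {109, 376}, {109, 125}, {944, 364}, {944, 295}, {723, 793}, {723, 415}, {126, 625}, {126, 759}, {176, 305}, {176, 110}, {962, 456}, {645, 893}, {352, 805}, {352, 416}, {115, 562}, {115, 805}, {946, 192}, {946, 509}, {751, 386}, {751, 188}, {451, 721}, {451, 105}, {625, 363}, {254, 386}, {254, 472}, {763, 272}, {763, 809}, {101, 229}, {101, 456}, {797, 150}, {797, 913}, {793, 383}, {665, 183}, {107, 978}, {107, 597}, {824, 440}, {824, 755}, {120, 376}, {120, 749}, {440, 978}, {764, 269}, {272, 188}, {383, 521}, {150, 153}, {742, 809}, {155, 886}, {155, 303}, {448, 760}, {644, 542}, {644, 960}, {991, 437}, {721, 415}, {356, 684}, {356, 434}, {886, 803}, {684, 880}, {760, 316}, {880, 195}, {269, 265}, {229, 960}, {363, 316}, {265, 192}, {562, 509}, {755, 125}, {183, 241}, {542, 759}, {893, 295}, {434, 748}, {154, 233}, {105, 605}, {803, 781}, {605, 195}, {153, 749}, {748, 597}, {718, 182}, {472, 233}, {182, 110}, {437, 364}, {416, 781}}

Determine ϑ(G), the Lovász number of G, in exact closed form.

N(542) = {644, 759}, |N(542)| = 2.
Vertex 803 has 2 neighbors: 886, 781.
N(793) = {723, 383}, |N(793)| = 2.
Vertex 760 has 2 neighbors: 448, 316.
Every vertex has degree 2 (N=93); this is C_{93}, the 93-cycle.
A has 47 distinct eigenvalues ≈ [2.0, 1.995, 1.982, 1.959, 1.927, 1.887, 1.838, 1.78, 1.715, 1.642, 1.561, 1.473, 1.378, 1.277, 1.17, 1.058, 0.941, 0.82, 0.695, 0.566, 0.436, 0.303, 0.169, 0.034, -0.101, -0.236, -0.369, -0.501, -0.631, -0.758, -0.881, -1.0, -1.115, -1.224, -1.328, -1.426, -1.518, -1.602, -1.679, -1.749, -1.81, -1.864, -1.908, -1.944, -1.972, -1.99, -1.999].
Lovász: ϑ = −93(-2*cos(pi/93))/(2+-(-1)*2*cos(pi/93)) = 93*cos(pi/93)/(cos(pi/93) + 1).
Numerically 46.48673188.
Sandwich: α(G)=46 ≤ ϑ(G)=93*cos(pi/93)/(cos(pi/93) + 1) ≤ χ(Ḡ)=47 (both strict).

93*cos(pi/93)/(cos(pi/93) + 1)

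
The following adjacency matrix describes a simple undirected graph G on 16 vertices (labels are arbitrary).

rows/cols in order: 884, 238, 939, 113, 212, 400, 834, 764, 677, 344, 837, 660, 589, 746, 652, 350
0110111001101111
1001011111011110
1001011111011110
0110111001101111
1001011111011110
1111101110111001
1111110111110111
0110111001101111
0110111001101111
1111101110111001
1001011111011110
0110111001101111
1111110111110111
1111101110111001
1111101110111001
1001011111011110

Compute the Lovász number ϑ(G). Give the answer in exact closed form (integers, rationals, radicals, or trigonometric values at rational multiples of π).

N(350) = {884, 113, 400, 834, 764, 677, 344, 660, 589, 746, 652}, |N(350)| = 11.
Vertex 660 has 11 neighbors: 238, 939, 212, 400, 834, 344, 837, 589, 746, 652, 350.
Vertex 400 has 12 neighbors: 884, 238, 939, 113, 212, 834, 764, 677, 837, 660, 589, 350.
Vertex 212 has 11 neighbors: 884, 113, 400, 834, 764, 677, 344, 660, 589, 746, 652.
G = K_{5,5,4,2}: α = 5 = χ(Ḡ), so ϑ = 5.
≈ 5.0000 (to 4 d.p.).
Sandwich: α(G)=5 ≤ ϑ(G)=5 ≤ χ(Ḡ)=5 (collapsed).

5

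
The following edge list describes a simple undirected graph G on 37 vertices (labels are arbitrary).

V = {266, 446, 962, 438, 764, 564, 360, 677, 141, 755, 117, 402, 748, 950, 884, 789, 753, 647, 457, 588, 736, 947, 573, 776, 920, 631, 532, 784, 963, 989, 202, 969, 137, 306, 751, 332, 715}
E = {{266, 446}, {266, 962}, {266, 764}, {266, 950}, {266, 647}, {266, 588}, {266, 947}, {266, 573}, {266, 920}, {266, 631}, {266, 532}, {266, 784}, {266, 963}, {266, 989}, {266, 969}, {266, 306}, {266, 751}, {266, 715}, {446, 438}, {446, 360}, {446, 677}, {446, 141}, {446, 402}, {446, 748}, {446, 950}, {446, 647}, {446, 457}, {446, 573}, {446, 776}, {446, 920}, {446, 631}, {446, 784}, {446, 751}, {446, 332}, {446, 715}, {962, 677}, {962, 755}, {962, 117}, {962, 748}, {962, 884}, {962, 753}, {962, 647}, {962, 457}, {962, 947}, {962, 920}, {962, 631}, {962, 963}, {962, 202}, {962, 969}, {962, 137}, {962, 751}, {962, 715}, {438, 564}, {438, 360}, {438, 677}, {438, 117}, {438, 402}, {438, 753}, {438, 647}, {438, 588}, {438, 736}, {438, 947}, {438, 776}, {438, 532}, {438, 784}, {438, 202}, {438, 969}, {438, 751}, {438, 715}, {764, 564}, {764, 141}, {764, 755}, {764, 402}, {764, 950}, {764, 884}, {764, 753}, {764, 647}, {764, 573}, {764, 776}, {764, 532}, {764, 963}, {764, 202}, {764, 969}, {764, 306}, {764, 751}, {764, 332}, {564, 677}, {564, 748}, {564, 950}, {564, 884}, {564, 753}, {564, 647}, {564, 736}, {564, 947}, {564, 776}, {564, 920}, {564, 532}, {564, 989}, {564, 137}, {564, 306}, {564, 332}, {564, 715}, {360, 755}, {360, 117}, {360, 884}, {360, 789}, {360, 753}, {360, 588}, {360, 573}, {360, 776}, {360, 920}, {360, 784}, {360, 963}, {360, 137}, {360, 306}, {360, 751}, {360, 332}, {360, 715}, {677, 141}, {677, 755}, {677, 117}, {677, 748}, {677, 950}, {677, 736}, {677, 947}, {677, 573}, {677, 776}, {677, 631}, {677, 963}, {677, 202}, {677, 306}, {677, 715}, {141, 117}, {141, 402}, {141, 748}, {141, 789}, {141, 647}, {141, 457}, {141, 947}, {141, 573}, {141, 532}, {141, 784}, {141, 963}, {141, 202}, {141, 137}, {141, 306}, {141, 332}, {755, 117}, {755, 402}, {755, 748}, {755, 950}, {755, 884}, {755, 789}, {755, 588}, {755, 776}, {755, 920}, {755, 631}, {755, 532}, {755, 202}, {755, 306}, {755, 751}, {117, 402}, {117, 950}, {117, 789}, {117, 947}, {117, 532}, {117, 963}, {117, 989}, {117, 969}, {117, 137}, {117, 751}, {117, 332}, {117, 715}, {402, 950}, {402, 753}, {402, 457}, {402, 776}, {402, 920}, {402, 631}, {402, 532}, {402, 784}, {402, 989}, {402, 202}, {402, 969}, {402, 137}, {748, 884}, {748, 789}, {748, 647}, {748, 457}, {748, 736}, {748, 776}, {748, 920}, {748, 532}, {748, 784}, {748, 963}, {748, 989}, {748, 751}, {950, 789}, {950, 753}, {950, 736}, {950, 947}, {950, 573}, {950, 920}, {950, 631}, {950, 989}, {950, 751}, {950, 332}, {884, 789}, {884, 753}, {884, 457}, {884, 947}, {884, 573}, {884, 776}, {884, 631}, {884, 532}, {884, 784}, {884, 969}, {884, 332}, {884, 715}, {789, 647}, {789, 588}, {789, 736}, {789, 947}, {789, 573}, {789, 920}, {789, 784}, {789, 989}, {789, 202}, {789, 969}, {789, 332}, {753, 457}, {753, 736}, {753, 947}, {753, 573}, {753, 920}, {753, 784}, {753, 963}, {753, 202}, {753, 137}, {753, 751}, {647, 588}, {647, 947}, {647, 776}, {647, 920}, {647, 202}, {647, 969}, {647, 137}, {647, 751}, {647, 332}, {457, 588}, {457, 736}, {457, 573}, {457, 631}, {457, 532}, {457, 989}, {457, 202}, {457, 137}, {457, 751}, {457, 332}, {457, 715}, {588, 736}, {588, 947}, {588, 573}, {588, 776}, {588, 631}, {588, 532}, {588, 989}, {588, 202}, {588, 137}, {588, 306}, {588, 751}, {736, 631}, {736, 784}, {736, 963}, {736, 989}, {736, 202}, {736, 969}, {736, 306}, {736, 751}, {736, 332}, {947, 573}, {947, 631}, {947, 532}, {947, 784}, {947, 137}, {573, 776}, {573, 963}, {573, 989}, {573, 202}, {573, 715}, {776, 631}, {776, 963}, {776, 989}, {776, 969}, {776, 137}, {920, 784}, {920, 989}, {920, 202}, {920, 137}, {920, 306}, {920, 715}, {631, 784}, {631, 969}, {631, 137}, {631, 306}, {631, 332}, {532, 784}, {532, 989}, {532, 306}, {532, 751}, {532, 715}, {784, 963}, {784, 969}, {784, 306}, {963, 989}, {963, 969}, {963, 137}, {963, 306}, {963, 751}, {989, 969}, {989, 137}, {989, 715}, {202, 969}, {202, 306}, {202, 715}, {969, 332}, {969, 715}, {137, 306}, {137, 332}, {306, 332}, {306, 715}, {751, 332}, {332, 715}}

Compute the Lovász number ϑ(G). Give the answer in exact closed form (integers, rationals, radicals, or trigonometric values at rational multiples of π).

deg(755) = 18; N(755) = {962, 764, 360, 677, 117, 402, 748, 950, 884, 789, 588, 776, 920, 631, 532, 202, 306, 751}.
Vertex 776 has 18 neighbors: 446, 438, 764, 564, 360, 677, 755, 402, 748, 884, 647, 588, 573, 631, 963, 989, 969, 137.
Vertex 306 has 18 neighbors: 266, 764, 564, 360, 677, 141, 755, 588, 736, 920, 631, 532, 784, 963, 202, 137, 332, 715.
deg(202) = 18; N(202) = {962, 438, 764, 677, 141, 755, 402, 789, 753, 647, 457, 588, 736, 573, 920, 969, 306, 715}.
Every vertex has degree 18 (N=37); SR(37,18,8,9) — a Paley graph.
spec(A) ≈ [18.0, 2.5414, -3.5414] (distinct, 4 d.p.).
−37·(-sqrt(37)/2 - 1/2) / ((18)−(-sqrt(37)/2 - 1/2)) = sqrt(37) = ϑ(G).
ϑ(G) ≈ 6.0828.

sqrt(37)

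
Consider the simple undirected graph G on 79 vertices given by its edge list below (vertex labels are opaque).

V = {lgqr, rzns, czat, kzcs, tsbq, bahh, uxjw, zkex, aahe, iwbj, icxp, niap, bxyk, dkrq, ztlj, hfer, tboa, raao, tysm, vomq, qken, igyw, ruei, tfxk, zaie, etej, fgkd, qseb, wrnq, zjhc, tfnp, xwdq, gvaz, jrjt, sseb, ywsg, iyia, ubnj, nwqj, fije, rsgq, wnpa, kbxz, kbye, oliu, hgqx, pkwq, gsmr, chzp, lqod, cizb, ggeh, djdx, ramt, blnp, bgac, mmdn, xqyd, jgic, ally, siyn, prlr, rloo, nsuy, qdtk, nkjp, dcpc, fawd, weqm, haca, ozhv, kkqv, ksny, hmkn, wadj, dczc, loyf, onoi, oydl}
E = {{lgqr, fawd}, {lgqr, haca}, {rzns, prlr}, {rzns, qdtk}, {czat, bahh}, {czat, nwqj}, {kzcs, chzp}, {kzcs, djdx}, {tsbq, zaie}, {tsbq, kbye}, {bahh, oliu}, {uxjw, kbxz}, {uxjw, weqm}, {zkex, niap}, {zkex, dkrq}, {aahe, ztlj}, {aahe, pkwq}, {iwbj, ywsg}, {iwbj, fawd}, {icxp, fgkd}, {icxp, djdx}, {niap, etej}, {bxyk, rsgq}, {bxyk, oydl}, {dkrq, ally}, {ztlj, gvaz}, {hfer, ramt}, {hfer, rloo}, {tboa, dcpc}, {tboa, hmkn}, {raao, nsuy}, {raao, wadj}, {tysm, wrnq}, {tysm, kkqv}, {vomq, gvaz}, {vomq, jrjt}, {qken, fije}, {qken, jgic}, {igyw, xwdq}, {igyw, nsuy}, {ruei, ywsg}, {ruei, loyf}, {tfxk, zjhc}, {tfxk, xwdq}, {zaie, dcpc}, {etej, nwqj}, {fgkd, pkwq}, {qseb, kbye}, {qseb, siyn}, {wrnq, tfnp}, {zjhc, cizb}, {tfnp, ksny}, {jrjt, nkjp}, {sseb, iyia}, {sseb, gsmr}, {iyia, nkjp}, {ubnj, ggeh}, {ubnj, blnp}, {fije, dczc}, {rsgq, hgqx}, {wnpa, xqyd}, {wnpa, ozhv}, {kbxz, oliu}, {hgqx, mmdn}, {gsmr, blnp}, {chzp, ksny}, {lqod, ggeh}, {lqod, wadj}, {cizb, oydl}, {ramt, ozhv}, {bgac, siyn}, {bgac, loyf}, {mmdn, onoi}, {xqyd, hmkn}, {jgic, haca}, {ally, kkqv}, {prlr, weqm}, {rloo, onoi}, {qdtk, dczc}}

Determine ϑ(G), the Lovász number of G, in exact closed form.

79*cos(pi/79)/(cos(pi/79) + 1)

Vertex xqyd has 2 neighbors: wnpa, hmkn.
N(wadj) = {raao, lqod}, |N(wadj)| = 2.
Vertex wnpa has 2 neighbors: xqyd, ozhv.
deg(icxp) = 2; N(icxp) = {fgkd, djdx}.
79-vertex 2-regular graph: connected 2-regular on 79 ⇒ C_{79}.
The 40 distinct eigenvalues: [2.0, 1.99368, 1.97475, 1.94334, 1.89964, 1.84393, 1.77657, 1.69797, 1.60863, 1.50913, 1.40008, 1.28219, 1.15618, 1.02287, 0.88309, 0.73773, 0.5877, 0.43396, 0.27747, 0.11923, -0.03976, -0.19851, -0.356, -0.51123, -0.66324, -0.81105, -0.95374, -1.09039, -1.22015, -1.3422, -1.45576, -1.56011, -1.65461, -1.73864, -1.81168, -1.87327, -1.92301, -1.96059, -1.98578, -1.99842].
With N=79: ϑ(G) = 79·(-(-1)*2*cos(pi/79))/(2−(-2*cos(pi/79))) = 79*cos(pi/79)/(cos(pi/79) + 1).
Numerically 39.48438.
α=39, χ(Ḡ)=40; ϑ=79*cos(pi/79)/(cos(pi/79) + 1) lies between (both strict).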